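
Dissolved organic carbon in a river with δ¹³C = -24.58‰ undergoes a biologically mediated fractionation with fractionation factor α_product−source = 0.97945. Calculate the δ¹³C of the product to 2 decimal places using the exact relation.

-44.62‰

δ_product = (δ_source + 1000)·α − 1000
δ_product = (-24.58 + 1000) × 0.97945 − 1000
δ_product = 955.375 − 1000 = -44.625‰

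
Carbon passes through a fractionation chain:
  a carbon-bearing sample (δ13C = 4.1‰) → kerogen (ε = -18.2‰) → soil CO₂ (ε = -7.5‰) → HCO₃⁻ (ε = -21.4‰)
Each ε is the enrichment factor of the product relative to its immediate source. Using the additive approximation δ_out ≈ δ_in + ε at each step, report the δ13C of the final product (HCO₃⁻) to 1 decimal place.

-43.0‰

step 1: δ ≈ 4.1 + (-18.2) = -14.1‰
step 2: δ ≈ -14.1 + (-7.5) = -21.6‰
step 3: δ ≈ -21.6 + (-21.4) = -43.0‰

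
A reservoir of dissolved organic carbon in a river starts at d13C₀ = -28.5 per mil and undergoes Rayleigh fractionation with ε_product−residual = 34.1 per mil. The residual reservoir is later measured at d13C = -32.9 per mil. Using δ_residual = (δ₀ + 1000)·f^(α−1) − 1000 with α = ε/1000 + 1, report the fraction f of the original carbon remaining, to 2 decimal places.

0.88

α − 1 = ε/1000 = 0.0341
(δ_res + 1000)/(δ₀ + 1000) = (-32.9 + 1000)/(-28.5 + 1000) = 967.1/971.5 = 0.995471
f = 0.995471^(1/0.0341) = exp(ln(0.995471)/0.0341) = exp(-0.00454/0.0341)
f = exp(-0.1331) = 0.8754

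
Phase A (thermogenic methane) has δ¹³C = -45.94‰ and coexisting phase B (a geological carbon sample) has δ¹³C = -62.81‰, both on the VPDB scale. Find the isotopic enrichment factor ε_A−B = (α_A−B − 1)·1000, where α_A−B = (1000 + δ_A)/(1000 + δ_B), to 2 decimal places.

18.00‰

α_A−B = (1000 + -45.94) / (1000 + -62.81) = 954.06 / 937.19 = 1.018001
ε_A−B = (1.018001 − 1) × 1000 = 18.001‰
(The approximation ε ≈ δ_A − δ_B would give 16.87‰.)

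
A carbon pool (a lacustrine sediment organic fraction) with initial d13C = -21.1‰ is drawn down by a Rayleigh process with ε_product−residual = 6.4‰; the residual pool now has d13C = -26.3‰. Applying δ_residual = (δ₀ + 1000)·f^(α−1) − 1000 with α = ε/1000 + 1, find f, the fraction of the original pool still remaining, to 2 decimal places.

α − 1 = ε/1000 = 0.0064
(δ_res + 1000)/(δ₀ + 1000) = (-26.3 + 1000)/(-21.1 + 1000) = 973.7/978.9 = 0.994688
f = 0.994688^(1/0.0064) = exp(ln(0.994688)/0.0064) = exp(-0.00533/0.0064)
f = exp(-0.8322) = 0.4351

0.44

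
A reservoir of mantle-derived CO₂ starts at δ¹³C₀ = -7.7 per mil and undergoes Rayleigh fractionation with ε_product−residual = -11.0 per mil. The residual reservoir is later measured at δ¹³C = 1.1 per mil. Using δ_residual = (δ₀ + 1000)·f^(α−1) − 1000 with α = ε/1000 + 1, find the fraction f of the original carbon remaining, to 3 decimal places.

α − 1 = ε/1000 = -0.0110
(δ_res + 1000)/(δ₀ + 1000) = (1.1 + 1000)/(-7.7 + 1000) = 1001.1/992.3 = 1.008868
f = 1.008868^(1/-0.0110) = exp(ln(1.008868)/-0.0110) = exp(0.00883/-0.0110)
f = exp(-0.8027) = 0.4481

0.448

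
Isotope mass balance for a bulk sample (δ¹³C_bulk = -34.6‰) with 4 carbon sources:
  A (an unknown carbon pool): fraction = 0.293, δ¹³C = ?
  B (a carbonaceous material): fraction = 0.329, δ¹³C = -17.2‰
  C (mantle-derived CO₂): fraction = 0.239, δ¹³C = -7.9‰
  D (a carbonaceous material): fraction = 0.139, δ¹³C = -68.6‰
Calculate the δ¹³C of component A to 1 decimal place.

-59.8‰

Isotope mass balance: δ_bulk = Σ fᵢ·δᵢ.
-34.6 = 0.293×δ_A + 0.329×(-17.2) + 0.239×(-7.9) + 0.139×(-68.6)
0.293·δ_A = -34.6 − (-17.082) = -17.518
δ_A = -17.518 / 0.293 = -59.79‰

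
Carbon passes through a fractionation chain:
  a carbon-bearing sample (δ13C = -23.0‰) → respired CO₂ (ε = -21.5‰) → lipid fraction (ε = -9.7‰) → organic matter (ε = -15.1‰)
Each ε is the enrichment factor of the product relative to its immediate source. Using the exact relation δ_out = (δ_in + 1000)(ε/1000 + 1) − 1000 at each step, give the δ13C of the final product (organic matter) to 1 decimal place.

-67.6‰

step 1: δ = (-23.00 + 1000)·(-21.5/1000 + 1) − 1000 = -44.01‰
step 2: δ = (-44.01 + 1000)·(-9.7/1000 + 1) − 1000 = -53.28‰
step 3: δ = (-53.28 + 1000)·(-15.1/1000 + 1) − 1000 = -67.57‰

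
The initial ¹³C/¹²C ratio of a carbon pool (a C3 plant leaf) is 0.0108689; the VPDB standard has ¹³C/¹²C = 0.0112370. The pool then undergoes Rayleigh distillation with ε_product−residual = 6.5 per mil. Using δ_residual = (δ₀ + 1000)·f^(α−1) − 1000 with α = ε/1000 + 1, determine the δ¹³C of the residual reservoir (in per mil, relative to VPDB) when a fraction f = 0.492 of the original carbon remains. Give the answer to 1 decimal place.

-37.2 per mil

δ₀ = (0.0108689/0.0112370 − 1)×1000 = (0.967242 − 1)×1000 = -32.758 per mil
α − 1 = ε/1000 = 0.0065
f^(α−1) = 0.492^(0.0065) = 0.995400
δ_res = (-32.758 + 1000) × 0.995400 − 1000 = 962.793 − 1000 = -37.21 per mil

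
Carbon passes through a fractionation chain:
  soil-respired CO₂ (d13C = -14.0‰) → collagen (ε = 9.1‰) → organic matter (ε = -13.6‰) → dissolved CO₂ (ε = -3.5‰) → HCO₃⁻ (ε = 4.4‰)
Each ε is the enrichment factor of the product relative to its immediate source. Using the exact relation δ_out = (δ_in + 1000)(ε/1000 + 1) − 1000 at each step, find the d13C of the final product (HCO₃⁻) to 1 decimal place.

-17.7‰

step 1: δ = (-14.00 + 1000)·(9.1/1000 + 1) − 1000 = -5.03‰
step 2: δ = (-5.03 + 1000)·(-13.6/1000 + 1) − 1000 = -18.56‰
step 3: δ = (-18.56 + 1000)·(-3.5/1000 + 1) − 1000 = -21.99‰
step 4: δ = (-21.99 + 1000)·(4.4/1000 + 1) − 1000 = -17.69‰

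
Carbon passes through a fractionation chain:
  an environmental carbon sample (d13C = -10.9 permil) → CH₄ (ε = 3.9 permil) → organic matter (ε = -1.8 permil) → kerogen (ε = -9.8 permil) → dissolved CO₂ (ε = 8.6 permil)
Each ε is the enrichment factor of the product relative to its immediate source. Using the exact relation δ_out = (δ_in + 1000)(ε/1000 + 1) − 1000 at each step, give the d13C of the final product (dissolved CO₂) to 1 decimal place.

step 1: δ = (-10.90 + 1000)·(3.9/1000 + 1) − 1000 = -7.04 permil
step 2: δ = (-7.04 + 1000)·(-1.8/1000 + 1) − 1000 = -8.83 permil
step 3: δ = (-8.83 + 1000)·(-9.8/1000 + 1) − 1000 = -18.54 permil
step 4: δ = (-18.54 + 1000)·(8.6/1000 + 1) − 1000 = -10.10 permil

-10.1 permil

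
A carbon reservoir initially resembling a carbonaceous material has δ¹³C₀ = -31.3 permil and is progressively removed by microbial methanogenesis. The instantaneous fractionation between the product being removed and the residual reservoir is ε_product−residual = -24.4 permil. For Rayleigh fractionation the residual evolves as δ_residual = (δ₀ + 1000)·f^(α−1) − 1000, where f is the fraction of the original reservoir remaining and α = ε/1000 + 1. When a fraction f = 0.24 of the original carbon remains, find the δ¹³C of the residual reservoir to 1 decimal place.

Rayleigh residual: δ_res = (δ₀ + 1000)·f^(α−1) − 1000
α = ε/1000 + 1 = 0.97560, so α − 1 = -0.02440
f^(α−1) = 0.24^(-0.02440) = 1.035435
δ_res = (-31.3 + 1000) × 1.035435 − 1000 = 1003.026 − 1000 = 3.03 permil

3.0 permil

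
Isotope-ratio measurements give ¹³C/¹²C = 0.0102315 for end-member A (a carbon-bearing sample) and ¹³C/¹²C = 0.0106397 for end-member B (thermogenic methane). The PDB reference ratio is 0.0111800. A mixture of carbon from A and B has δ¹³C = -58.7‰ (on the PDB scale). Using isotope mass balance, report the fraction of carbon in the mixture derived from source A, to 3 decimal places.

0.284

δ_A = (0.0102315/0.0111800 − 1)×1000 = (0.915161 − 1)×1000 = -84.839‰
δ_B = (0.0106397/0.0111800 − 1)×1000 = (0.951673 − 1)×1000 = -48.327‰
f_A = (δ_mix − δ_B)/(δ_A − δ_B) = (-58.7 − (-48.327))/(-84.839 − (-48.327))
f_A = -10.373 / -36.512 = 0.2841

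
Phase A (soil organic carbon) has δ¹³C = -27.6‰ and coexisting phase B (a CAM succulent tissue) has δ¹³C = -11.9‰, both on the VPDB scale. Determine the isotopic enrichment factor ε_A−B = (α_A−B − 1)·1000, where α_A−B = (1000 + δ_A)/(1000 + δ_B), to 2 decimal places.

-15.89‰

α_A−B = (1000 + -27.6) / (1000 + -11.9) = 972.4 / 988.1 = 0.984111
ε_A−B = (0.984111 − 1) × 1000 = -15.889‰
(The approximation ε ≈ δ_A − δ_B would give -15.7‰.)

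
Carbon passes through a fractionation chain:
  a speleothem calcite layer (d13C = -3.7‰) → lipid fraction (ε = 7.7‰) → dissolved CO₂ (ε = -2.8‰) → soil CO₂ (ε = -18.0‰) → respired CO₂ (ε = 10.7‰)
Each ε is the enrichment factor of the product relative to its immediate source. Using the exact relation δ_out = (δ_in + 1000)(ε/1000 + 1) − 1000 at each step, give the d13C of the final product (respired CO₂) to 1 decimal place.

-6.3‰

step 1: δ = (-3.70 + 1000)·(7.7/1000 + 1) − 1000 = 3.97‰
step 2: δ = (3.97 + 1000)·(-2.8/1000 + 1) − 1000 = 1.16‰
step 3: δ = (1.16 + 1000)·(-18.0/1000 + 1) − 1000 = -16.86‰
step 4: δ = (-16.86 + 1000)·(10.7/1000 + 1) − 1000 = -6.34‰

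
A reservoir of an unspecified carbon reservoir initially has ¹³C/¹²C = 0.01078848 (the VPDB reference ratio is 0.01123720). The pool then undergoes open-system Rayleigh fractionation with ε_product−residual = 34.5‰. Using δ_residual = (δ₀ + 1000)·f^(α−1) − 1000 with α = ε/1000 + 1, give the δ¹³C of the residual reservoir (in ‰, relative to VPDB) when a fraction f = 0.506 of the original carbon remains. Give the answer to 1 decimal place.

δ₀ = (0.01078848/0.01123720 − 1)×1000 = (0.960068 − 1)×1000 = -39.932‰
α − 1 = ε/1000 = 0.0345
f^(α−1) = 0.506^(0.0345) = 0.976772
δ_res = (-39.932 + 1000) × 0.976772 − 1000 = 937.768 − 1000 = -62.23‰

-62.2‰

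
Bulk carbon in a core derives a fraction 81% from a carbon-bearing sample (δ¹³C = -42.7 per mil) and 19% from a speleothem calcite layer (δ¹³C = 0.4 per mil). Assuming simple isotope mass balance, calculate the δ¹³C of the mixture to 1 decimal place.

-34.5 per mil

δ_mix = f_A·δ_A + f_B·δ_B
δ_mix = 0.81 × (-42.7) + 0.19 × (0.4)
δ_mix = -34.59 + 0.08 = -34.51 per mil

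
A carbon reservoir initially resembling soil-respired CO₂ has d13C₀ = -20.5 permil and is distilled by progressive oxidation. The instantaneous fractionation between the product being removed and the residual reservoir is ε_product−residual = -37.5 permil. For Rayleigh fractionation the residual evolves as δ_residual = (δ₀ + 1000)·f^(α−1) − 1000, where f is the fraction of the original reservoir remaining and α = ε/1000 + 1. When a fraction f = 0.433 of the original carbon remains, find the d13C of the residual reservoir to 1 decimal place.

Rayleigh residual: δ_res = (δ₀ + 1000)·f^(α−1) − 1000
α = ε/1000 + 1 = 0.96250, so α − 1 = -0.03750
f^(α−1) = 0.433^(-0.03750) = 1.031886
δ_res = (-20.5 + 1000) × 1.031886 − 1000 = 1010.732 − 1000 = 10.73 permil

10.7 permil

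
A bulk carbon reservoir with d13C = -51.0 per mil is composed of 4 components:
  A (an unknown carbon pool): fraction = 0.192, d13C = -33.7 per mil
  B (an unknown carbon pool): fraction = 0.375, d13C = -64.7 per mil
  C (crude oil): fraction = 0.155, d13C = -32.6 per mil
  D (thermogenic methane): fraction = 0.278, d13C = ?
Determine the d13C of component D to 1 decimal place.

-54.7 per mil

Isotope mass balance: δ_bulk = Σ fᵢ·δᵢ.
-51.0 = 0.192×(-33.7) + 0.375×(-64.7) + 0.155×(-32.6) + 0.278×δ_D
0.278·δ_D = -51.0 − (-35.786) = -15.214
δ_D = -15.214 / 0.278 = -54.73 per mil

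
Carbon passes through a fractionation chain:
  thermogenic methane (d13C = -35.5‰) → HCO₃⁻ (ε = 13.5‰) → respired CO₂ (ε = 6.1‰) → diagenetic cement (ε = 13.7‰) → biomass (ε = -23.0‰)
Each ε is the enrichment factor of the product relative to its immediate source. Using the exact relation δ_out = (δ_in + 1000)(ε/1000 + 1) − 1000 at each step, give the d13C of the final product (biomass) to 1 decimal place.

step 1: δ = (-35.50 + 1000)·(13.5/1000 + 1) − 1000 = -22.48‰
step 2: δ = (-22.48 + 1000)·(6.1/1000 + 1) − 1000 = -16.52‰
step 3: δ = (-16.52 + 1000)·(13.7/1000 + 1) − 1000 = -3.04‰
step 4: δ = (-3.04 + 1000)·(-23.0/1000 + 1) − 1000 = -25.97‰

-26.0‰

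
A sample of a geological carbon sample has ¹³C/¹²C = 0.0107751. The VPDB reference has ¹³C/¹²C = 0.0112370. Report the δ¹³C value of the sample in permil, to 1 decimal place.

-41.1 permil

δ¹³C = (R_sample / R_standard − 1) × 1000
R_sample / R_standard = 0.0107751 / 0.0112370 = 0.958895
δ¹³C = (0.958895 − 1) × 1000 = -41.11 permil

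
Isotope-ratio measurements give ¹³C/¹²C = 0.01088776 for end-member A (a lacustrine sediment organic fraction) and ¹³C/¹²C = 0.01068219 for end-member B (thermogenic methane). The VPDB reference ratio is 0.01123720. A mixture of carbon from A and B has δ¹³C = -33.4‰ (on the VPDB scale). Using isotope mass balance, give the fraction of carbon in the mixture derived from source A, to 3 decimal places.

0.874

δ_A = (0.01088776/0.01123720 − 1)×1000 = (0.968903 − 1)×1000 = -31.097‰
δ_B = (0.01068219/0.01123720 − 1)×1000 = (0.950610 − 1)×1000 = -49.390‰
f_A = (δ_mix − δ_B)/(δ_A − δ_B) = (-33.4 − (-49.390))/(-31.097 − (-49.390))
f_A = 15.990 / 18.294 = 0.8741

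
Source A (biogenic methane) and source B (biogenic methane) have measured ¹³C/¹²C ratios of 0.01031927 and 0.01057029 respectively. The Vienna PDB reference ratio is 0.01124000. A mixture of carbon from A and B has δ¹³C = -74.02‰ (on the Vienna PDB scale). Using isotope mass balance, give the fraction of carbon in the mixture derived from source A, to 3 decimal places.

δ_A = (0.01031927/0.01124000 − 1)×1000 = (0.918085 − 1)×1000 = -81.915‰
δ_B = (0.01057029/0.01124000 − 1)×1000 = (0.940417 − 1)×1000 = -59.583‰
f_A = (δ_mix − δ_B)/(δ_A − δ_B) = (-74.02 − (-59.583))/(-81.915 − (-59.583))
f_A = -14.437 / -22.333 = 0.6465

0.646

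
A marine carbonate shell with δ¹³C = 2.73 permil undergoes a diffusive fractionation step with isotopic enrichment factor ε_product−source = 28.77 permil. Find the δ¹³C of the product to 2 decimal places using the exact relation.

To first order, δ_product ≈ δ_source + ε = 31.50 permil.
Exactly, δ_product = (δ_source + 1000)·(ε/1000 + 1) − 1000.
δ_product = (2.73 + 1000) × (28.77/1000 + 1) − 1000
δ_product = 31.579 permil

31.58 permil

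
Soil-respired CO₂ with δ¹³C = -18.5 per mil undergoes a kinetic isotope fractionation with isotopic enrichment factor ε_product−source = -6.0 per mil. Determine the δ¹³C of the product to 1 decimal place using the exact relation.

To first order, δ_product ≈ δ_source + ε = -24.5 per mil.
Exactly, δ_product = (δ_source + 1000)·(ε/1000 + 1) − 1000.
δ_product = (-18.5 + 1000) × (-6.0/1000 + 1) − 1000
δ_product = -24.39 per mil

-24.4 per mil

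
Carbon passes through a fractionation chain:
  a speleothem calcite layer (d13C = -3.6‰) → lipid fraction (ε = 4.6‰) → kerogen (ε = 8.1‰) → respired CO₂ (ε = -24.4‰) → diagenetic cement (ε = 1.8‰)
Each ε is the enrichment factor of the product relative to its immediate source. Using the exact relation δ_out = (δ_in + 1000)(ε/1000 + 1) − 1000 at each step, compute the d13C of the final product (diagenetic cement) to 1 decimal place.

step 1: δ = (-3.60 + 1000)·(4.6/1000 + 1) − 1000 = 0.98‰
step 2: δ = (0.98 + 1000)·(8.1/1000 + 1) − 1000 = 9.09‰
step 3: δ = (9.09 + 1000)·(-24.4/1000 + 1) − 1000 = -15.53‰
step 4: δ = (-15.53 + 1000)·(1.8/1000 + 1) − 1000 = -13.76‰

-13.8‰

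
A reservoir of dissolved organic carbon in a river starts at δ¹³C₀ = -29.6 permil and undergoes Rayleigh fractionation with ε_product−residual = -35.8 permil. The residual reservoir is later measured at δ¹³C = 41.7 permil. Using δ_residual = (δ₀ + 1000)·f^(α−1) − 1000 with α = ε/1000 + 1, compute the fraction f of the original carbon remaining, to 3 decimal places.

0.138

α − 1 = ε/1000 = -0.0358
(δ_res + 1000)/(δ₀ + 1000) = (41.7 + 1000)/(-29.6 + 1000) = 1041.7/970.4 = 1.073475
f = 1.073475^(1/-0.0358) = exp(ln(1.073475)/-0.0358) = exp(0.07090/-0.0358)
f = exp(-1.9805) = 0.1380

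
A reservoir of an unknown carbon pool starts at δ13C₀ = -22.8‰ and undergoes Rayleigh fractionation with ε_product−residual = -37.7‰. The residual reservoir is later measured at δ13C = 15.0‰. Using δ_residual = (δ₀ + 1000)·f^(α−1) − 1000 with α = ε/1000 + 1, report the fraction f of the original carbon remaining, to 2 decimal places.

α − 1 = ε/1000 = -0.0377
(δ_res + 1000)/(δ₀ + 1000) = (15.0 + 1000)/(-22.8 + 1000) = 1015.0/977.2 = 1.038682
f = 1.038682^(1/-0.0377) = exp(ln(1.038682)/-0.0377) = exp(0.03795/-0.0377)
f = exp(-1.0067) = 0.3654

0.37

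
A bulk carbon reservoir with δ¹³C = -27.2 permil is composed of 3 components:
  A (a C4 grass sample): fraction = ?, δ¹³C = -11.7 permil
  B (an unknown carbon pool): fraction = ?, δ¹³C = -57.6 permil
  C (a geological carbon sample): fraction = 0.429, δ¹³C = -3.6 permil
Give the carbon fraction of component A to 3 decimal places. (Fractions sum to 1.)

Let f_A and f_B be the unknown fractions; fractions sum to 1 so f_A + f_B = 0.571.
Mass balance: Σ fᵢ·δᵢ = δ_bulk ⇒ f_A·(-11.7) + f_B·(-57.6) = -27.2 − (-1.544) = -25.656
Substitute f_B = 0.571 − f_A:
f_A·(-11.7 − -57.6) = -25.656 − 0.571×(-57.6) = 7.234
f_A = 7.234 / 45.9 = 0.1576

0.158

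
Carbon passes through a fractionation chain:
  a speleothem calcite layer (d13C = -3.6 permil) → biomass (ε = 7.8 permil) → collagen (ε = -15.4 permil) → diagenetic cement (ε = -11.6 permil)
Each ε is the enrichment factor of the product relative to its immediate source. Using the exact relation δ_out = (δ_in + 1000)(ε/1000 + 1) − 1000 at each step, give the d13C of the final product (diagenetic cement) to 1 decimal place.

step 1: δ = (-3.60 + 1000)·(7.8/1000 + 1) − 1000 = 4.17 permil
step 2: δ = (4.17 + 1000)·(-15.4/1000 + 1) − 1000 = -11.29 permil
step 3: δ = (-11.29 + 1000)·(-11.6/1000 + 1) − 1000 = -22.76 permil

-22.8 permil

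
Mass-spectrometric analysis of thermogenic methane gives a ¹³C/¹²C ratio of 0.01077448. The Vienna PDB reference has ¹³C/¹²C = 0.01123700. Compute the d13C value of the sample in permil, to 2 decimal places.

d13C = (R_sample / R_standard − 1) × 1000
R_sample / R_standard = 0.01077448 / 0.01123700 = 0.958840
d13C = (0.958840 − 1) × 1000 = -41.160 permil

-41.16 permil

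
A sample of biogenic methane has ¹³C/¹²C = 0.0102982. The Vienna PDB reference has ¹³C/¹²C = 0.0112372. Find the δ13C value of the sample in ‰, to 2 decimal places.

δ13C = (R_sample / R_standard − 1) × 1000
R_sample / R_standard = 0.0102982 / 0.0112372 = 0.916438
δ13C = (0.916438 − 1) × 1000 = -83.562‰

-83.56‰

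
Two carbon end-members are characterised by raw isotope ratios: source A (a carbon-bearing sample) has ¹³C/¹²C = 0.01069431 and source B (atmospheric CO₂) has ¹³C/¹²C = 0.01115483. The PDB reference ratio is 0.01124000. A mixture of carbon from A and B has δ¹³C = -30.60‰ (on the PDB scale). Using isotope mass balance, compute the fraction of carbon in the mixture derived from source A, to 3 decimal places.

δ_A = (0.01069431/0.01124000 − 1)×1000 = (0.951451 − 1)×1000 = -48.549‰
δ_B = (0.01115483/0.01124000 − 1)×1000 = (0.992423 − 1)×1000 = -7.577‰
f_A = (δ_mix − δ_B)/(δ_A − δ_B) = (-30.60 − (-7.577))/(-48.549 − (-7.577))
f_A = -23.023 / -40.972 = 0.5619

0.562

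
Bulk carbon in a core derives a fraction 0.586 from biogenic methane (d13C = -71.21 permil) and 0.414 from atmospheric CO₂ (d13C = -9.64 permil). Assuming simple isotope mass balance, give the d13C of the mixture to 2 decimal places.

-45.72 permil

δ_mix = f_A·δ_A + f_B·δ_B
δ_mix = 0.586 × (-71.21) + 0.414 × (-9.64)
δ_mix = -41.729 + -3.991 = -45.720 permil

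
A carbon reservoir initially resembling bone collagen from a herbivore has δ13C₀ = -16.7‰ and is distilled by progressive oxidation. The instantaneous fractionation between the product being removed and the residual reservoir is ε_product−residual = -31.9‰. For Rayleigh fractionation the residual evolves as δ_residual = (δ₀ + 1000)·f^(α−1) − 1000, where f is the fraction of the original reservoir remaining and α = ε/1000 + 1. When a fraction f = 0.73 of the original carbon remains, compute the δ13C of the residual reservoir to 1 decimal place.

Rayleigh residual: δ_res = (δ₀ + 1000)·f^(α−1) − 1000
α = ε/1000 + 1 = 0.96810, so α − 1 = -0.03190
f^(α−1) = 0.73^(-0.03190) = 1.010090
δ_res = (-16.7 + 1000) × 1.010090 − 1000 = 993.221 − 1000 = -6.78‰

-6.8‰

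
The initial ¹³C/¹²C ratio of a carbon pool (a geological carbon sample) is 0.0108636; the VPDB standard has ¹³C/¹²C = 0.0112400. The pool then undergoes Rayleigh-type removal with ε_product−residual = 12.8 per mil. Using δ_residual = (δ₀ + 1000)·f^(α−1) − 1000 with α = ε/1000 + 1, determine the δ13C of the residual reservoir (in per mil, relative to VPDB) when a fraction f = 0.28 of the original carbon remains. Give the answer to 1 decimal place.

-49.1 per mil

δ₀ = (0.0108636/0.0112400 − 1)×1000 = (0.966512 − 1)×1000 = -33.488 per mil
α − 1 = ε/1000 = 0.0128
f^(α−1) = 0.28^(0.0128) = 0.983838
δ_res = (-33.488 + 1000) × 0.983838 − 1000 = 950.892 − 1000 = -49.11 per mil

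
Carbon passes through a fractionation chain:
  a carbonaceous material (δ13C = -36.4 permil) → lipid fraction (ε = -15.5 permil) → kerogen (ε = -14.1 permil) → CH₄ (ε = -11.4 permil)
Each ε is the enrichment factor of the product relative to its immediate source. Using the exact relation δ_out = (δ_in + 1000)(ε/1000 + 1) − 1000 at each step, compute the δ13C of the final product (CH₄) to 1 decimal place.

-75.4 permil

step 1: δ = (-36.40 + 1000)·(-15.5/1000 + 1) − 1000 = -51.34 permil
step 2: δ = (-51.34 + 1000)·(-14.1/1000 + 1) − 1000 = -64.71 permil
step 3: δ = (-64.71 + 1000)·(-11.4/1000 + 1) − 1000 = -75.37 permil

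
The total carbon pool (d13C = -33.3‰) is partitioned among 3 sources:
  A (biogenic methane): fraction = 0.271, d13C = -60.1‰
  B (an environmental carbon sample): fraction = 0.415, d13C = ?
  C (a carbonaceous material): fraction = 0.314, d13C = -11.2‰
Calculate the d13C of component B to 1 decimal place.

-32.5‰

Isotope mass balance: δ_bulk = Σ fᵢ·δᵢ.
-33.3 = 0.271×(-60.1) + 0.415×δ_B + 0.314×(-11.2)
0.415·δ_B = -33.3 − (-19.804) = -13.496
δ_B = -13.496 / 0.415 = -32.52‰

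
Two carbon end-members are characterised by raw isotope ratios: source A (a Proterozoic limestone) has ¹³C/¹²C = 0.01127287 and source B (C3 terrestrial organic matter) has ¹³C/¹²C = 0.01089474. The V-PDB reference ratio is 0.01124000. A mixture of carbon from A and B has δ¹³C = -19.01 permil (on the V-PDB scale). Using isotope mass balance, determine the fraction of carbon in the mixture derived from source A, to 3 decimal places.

δ_A = (0.01127287/0.01124000 − 1)×1000 = (1.002924 − 1)×1000 = 2.924 permil
δ_B = (0.01089474/0.01124000 − 1)×1000 = (0.969283 − 1)×1000 = -30.717 permil
f_A = (δ_mix − δ_B)/(δ_A − δ_B) = (-19.01 − (-30.717))/(2.924 − (-30.717))
f_A = 11.707 / 33.641 = 0.3480

0.348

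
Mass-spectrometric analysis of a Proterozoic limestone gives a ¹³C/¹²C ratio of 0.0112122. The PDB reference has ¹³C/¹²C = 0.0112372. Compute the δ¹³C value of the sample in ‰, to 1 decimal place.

-2.2‰

δ¹³C = (R_sample / R_standard − 1) × 1000
R_sample / R_standard = 0.0112122 / 0.0112372 = 0.997775
δ¹³C = (0.997775 − 1) × 1000 = -2.22‰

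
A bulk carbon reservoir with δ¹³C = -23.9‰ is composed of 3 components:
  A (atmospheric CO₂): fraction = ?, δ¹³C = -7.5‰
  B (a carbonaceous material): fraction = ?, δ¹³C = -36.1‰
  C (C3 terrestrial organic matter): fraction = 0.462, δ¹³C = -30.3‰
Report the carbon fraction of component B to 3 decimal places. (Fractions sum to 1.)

Let f_B and f_A be the unknown fractions; fractions sum to 1 so f_B + f_A = 0.538.
Mass balance: Σ fᵢ·δᵢ = δ_bulk ⇒ f_B·(-36.1) + f_A·(-7.5) = -23.9 − (-13.999) = -9.901
Substitute f_A = 0.538 − f_B:
f_B·(-36.1 − -7.5) = -9.901 − 0.538×(-7.5) = -5.866
f_B = -5.866 / -28.6 = 0.2051

0.205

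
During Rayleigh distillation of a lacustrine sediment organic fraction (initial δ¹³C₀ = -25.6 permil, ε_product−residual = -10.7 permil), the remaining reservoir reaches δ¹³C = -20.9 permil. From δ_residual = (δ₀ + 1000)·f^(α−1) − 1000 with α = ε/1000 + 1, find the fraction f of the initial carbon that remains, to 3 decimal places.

0.638

α − 1 = ε/1000 = -0.0107
(δ_res + 1000)/(δ₀ + 1000) = (-20.9 + 1000)/(-25.6 + 1000) = 979.1/974.4 = 1.004823
f = 1.004823^(1/-0.0107) = exp(ln(1.004823)/-0.0107) = exp(0.00481/-0.0107)
f = exp(-0.4497) = 0.6378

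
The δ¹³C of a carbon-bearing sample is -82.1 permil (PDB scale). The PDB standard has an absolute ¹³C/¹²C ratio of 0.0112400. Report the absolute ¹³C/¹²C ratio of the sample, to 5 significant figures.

R_sample = R_standard × (δ¹³C/1000 + 1)
R_sample = 0.0112400 × (-82.1/1000 + 1) = 0.0112400 × 0.917900
R_sample = 0.0103172

0.010317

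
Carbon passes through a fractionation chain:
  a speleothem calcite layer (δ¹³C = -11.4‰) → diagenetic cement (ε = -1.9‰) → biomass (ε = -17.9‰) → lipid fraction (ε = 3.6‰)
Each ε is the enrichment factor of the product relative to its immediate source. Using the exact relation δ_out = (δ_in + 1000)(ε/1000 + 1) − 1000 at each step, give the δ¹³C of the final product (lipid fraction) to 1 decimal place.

step 1: δ = (-11.40 + 1000)·(-1.9/1000 + 1) − 1000 = -13.28‰
step 2: δ = (-13.28 + 1000)·(-17.9/1000 + 1) − 1000 = -30.94‰
step 3: δ = (-30.94 + 1000)·(3.6/1000 + 1) − 1000 = -27.45‰

-27.5‰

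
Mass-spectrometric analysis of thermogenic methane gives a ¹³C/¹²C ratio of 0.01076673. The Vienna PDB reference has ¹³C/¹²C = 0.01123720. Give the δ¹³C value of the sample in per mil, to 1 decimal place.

-41.9 per mil

δ¹³C = (R_sample / R_standard − 1) × 1000
R_sample / R_standard = 0.01076673 / 0.01123720 = 0.958133
δ¹³C = (0.958133 − 1) × 1000 = -41.87 per mil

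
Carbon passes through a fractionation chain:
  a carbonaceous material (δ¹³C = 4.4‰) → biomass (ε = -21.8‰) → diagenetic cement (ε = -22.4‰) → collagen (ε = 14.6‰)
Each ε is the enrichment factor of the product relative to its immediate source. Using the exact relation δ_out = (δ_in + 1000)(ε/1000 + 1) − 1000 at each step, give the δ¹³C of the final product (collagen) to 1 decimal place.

-25.5‰

step 1: δ = (4.40 + 1000)·(-21.8/1000 + 1) − 1000 = -17.50‰
step 2: δ = (-17.50 + 1000)·(-22.4/1000 + 1) − 1000 = -39.50‰
step 3: δ = (-39.50 + 1000)·(14.6/1000 + 1) − 1000 = -25.48‰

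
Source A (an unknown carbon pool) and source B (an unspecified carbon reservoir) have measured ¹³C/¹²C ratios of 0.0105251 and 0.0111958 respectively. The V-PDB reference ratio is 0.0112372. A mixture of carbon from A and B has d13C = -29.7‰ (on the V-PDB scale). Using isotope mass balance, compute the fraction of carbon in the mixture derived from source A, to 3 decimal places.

0.436

δ_A = (0.0105251/0.0112372 − 1)×1000 = (0.936630 − 1)×1000 = -63.370‰
δ_B = (0.0111958/0.0112372 − 1)×1000 = (0.996316 − 1)×1000 = -3.684‰
f_A = (δ_mix − δ_B)/(δ_A − δ_B) = (-29.7 − (-3.684))/(-63.370 − (-3.684))
f_A = -26.016 / -59.686 = 0.4359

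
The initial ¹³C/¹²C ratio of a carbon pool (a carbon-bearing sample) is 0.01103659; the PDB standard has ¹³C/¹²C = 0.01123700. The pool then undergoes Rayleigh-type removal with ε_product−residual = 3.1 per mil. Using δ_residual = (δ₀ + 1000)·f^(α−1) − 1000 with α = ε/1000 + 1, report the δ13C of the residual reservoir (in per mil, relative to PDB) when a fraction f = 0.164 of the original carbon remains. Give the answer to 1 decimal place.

δ₀ = (0.01103659/0.01123700 − 1)×1000 = (0.982165 − 1)×1000 = -17.835 per mil
α − 1 = ε/1000 = 0.0031
f^(α−1) = 0.164^(0.0031) = 0.994411
δ_res = (-17.835 + 1000) × 0.994411 − 1000 = 976.676 − 1000 = -23.32 per mil

-23.3 per mil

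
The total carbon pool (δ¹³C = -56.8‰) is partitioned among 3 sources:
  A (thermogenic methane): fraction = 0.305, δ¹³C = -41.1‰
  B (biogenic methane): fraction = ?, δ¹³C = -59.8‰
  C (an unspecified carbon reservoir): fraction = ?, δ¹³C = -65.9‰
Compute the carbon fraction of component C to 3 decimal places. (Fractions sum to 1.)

Let f_C and f_B be the unknown fractions; fractions sum to 1 so f_C + f_B = 0.695.
Mass balance: Σ fᵢ·δᵢ = δ_bulk ⇒ f_C·(-65.9) + f_B·(-59.8) = -56.8 − (-12.536) = -44.264
Substitute f_B = 0.695 − f_C:
f_C·(-65.9 − -59.8) = -44.264 − 0.695×(-59.8) = -2.704
f_C = -2.704 / -6.1 = 0.4432

0.443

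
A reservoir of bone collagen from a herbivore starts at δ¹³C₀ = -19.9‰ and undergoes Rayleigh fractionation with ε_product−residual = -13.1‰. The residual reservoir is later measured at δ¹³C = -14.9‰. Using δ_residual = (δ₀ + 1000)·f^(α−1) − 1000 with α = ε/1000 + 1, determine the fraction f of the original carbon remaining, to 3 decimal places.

α − 1 = ε/1000 = -0.0131
(δ_res + 1000)/(δ₀ + 1000) = (-14.9 + 1000)/(-19.9 + 1000) = 985.1/980.1 = 1.005102
f = 1.005102^(1/-0.0131) = exp(ln(1.005102)/-0.0131) = exp(0.00509/-0.0131)
f = exp(-0.3884) = 0.6781

0.678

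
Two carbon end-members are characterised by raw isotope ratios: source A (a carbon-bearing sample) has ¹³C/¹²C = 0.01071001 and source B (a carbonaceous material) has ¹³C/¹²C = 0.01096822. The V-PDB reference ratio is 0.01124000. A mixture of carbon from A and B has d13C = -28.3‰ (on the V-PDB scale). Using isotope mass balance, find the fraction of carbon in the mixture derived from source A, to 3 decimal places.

δ_A = (0.01071001/0.01124000 − 1)×1000 = (0.952848 − 1)×1000 = -47.152‰
δ_B = (0.01096822/0.01124000 − 1)×1000 = (0.975820 − 1)×1000 = -24.180‰
f_A = (δ_mix − δ_B)/(δ_A − δ_B) = (-28.3 − (-24.180))/(-47.152 − (-24.180))
f_A = -4.120 / -22.972 = 0.1794

0.179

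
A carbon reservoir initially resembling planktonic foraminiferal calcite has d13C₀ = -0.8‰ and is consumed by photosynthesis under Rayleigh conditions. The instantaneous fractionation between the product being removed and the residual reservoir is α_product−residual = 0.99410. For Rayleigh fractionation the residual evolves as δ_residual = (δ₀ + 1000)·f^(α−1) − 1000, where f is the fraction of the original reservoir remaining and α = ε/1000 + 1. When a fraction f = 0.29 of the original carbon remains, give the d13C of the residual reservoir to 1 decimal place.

6.5‰

Rayleigh residual: δ_res = (δ₀ + 1000)·f^(α−1) − 1000
α − 1 = -0.00590
f^(α−1) = 0.29^(-0.00590) = 1.007330
δ_res = (-0.8 + 1000) × 1.007330 − 1000 = 1006.524 − 1000 = 6.52‰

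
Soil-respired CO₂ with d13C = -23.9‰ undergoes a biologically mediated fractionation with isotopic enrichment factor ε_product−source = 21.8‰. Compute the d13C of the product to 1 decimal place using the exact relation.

-2.6‰

Exactly, δ_product = (δ_source + 1000)·(ε/1000 + 1) − 1000.
δ_product = (-23.9 + 1000) × (21.8/1000 + 1) − 1000
δ_product = -2.62‰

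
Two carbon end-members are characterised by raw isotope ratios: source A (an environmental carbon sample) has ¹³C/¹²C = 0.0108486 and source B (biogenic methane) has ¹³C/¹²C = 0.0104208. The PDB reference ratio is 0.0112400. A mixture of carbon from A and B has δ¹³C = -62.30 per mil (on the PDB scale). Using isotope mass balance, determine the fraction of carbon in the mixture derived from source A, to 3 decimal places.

δ_A = (0.0108486/0.0112400 − 1)×1000 = (0.965178 − 1)×1000 = -34.822 per mil
δ_B = (0.0104208/0.0112400 − 1)×1000 = (0.927117 − 1)×1000 = -72.883 per mil
f_A = (δ_mix − δ_B)/(δ_A − δ_B) = (-62.30 − (-72.883))/(-34.822 − (-72.883))
f_A = 10.583 / 38.060 = 0.2780

0.278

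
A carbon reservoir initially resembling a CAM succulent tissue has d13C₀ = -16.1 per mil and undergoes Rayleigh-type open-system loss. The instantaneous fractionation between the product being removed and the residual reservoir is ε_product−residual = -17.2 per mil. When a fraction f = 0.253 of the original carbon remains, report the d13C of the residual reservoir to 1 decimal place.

7.4 per mil

Rayleigh residual: δ_res = (δ₀ + 1000)·f^(α−1) − 1000
α = ε/1000 + 1 = 0.98280, so α − 1 = -0.01720
f^(α−1) = 0.253^(-0.01720) = 1.023921
δ_res = (-16.1 + 1000) × 1.023921 − 1000 = 1007.436 − 1000 = 7.44 per mil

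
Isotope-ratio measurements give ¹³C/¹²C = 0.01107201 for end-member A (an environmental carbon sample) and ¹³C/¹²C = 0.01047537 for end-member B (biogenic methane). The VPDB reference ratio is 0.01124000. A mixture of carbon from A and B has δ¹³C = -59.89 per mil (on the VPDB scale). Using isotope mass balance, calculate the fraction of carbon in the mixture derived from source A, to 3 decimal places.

δ_A = (0.01107201/0.01124000 − 1)×1000 = (0.985054 − 1)×1000 = -14.946 per mil
δ_B = (0.01047537/0.01124000 − 1)×1000 = (0.931972 − 1)×1000 = -68.028 per mil
f_A = (δ_mix − δ_B)/(δ_A − δ_B) = (-59.89 − (-68.028))/(-14.946 − (-68.028))
f_A = 8.138 / 53.082 = 0.1533

0.153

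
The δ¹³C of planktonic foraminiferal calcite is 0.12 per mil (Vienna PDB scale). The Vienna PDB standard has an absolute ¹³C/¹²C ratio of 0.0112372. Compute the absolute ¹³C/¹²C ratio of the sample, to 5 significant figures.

0.011239

R_sample = R_standard × (δ¹³C/1000 + 1)
R_sample = 0.0112372 × (0.12/1000 + 1) = 0.0112372 × 1.000120
R_sample = 0.0112385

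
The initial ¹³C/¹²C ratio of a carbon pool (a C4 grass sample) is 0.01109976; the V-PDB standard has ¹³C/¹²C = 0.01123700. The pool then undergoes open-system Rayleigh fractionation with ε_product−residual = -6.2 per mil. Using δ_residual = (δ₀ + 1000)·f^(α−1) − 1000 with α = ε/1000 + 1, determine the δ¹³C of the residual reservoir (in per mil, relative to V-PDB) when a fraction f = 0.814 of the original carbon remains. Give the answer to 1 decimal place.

-11.0 per mil

δ₀ = (0.01109976/0.01123700 − 1)×1000 = (0.987787 − 1)×1000 = -12.213 per mil
α − 1 = ε/1000 = -0.0062
f^(α−1) = 0.814^(-0.0062) = 1.001277
δ_res = (-12.213 + 1000) × 1.001277 − 1000 = 989.048 − 1000 = -10.95 per mil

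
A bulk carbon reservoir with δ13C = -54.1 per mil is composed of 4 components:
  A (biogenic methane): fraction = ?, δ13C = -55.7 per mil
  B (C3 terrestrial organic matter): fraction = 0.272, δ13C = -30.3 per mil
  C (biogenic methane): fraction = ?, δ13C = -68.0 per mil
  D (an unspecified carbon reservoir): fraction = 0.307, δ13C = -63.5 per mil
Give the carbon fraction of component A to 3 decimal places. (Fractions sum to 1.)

0.184

Let f_A and f_C be the unknown fractions; fractions sum to 1 so f_A + f_C = 0.421.
Mass balance: Σ fᵢ·δᵢ = δ_bulk ⇒ f_A·(-55.7) + f_C·(-68.0) = -54.1 − (-27.736) = -26.364
Substitute f_C = 0.421 − f_A:
f_A·(-55.7 − -68.0) = -26.364 − 0.421×(-68.0) = 2.264
f_A = 2.264 / 12.3 = 0.1841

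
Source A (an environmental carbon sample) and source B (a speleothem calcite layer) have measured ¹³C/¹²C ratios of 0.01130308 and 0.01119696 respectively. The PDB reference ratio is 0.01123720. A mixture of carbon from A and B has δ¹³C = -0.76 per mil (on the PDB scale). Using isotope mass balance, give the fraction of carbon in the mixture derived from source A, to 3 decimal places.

0.299

δ_A = (0.01130308/0.01123720 − 1)×1000 = (1.005863 − 1)×1000 = 5.863 per mil
δ_B = (0.01119696/0.01123720 − 1)×1000 = (0.996419 − 1)×1000 = -3.581 per mil
f_A = (δ_mix − δ_B)/(δ_A − δ_B) = (-0.76 − (-3.581))/(5.863 − (-3.581))
f_A = 2.821 / 9.444 = 0.2987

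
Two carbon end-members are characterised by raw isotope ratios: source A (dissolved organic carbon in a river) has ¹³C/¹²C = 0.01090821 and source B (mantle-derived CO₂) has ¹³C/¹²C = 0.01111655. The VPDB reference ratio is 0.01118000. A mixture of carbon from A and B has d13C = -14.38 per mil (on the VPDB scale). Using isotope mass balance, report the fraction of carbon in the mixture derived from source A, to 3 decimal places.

δ_A = (0.01090821/0.01118000 − 1)×1000 = (0.975690 − 1)×1000 = -24.310 per mil
δ_B = (0.01111655/0.01118000 − 1)×1000 = (0.994325 − 1)×1000 = -5.675 per mil
f_A = (δ_mix − δ_B)/(δ_A − δ_B) = (-14.38 − (-5.675))/(-24.310 − (-5.675))
f_A = -8.705 / -18.635 = 0.4671

0.467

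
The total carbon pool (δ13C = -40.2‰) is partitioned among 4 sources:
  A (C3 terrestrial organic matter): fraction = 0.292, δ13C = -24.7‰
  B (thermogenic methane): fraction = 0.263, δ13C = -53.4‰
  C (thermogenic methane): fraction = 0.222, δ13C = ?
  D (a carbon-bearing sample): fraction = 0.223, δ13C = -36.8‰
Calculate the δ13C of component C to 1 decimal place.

Isotope mass balance: δ_bulk = Σ fᵢ·δᵢ.
-40.2 = 0.292×(-24.7) + 0.263×(-53.4) + 0.222×δ_C + 0.223×(-36.8)
0.222·δ_C = -40.2 − (-29.463) = -10.737
δ_C = -10.737 / 0.222 = -48.36‰

-48.4‰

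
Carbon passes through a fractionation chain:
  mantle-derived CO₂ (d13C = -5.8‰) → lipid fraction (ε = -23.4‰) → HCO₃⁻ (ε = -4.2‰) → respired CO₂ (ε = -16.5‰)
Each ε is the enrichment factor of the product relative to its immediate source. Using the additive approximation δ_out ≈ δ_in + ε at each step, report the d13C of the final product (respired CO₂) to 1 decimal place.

-49.9‰

step 1: δ ≈ -5.8 + (-23.4) = -29.2‰
step 2: δ ≈ -29.2 + (-4.2) = -33.4‰
step 3: δ ≈ -33.4 + (-16.5) = -49.9‰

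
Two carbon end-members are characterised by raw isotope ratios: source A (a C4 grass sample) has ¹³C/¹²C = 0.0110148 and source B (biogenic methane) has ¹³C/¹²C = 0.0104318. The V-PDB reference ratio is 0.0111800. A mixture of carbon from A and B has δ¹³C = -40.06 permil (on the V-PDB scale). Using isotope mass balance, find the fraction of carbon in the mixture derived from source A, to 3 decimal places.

0.515

δ_A = (0.0110148/0.0111800 − 1)×1000 = (0.985224 − 1)×1000 = -14.776 permil
δ_B = (0.0104318/0.0111800 − 1)×1000 = (0.933077 − 1)×1000 = -66.923 permil
f_A = (δ_mix − δ_B)/(δ_A − δ_B) = (-40.06 − (-66.923))/(-14.776 − (-66.923))
f_A = 26.863 / 52.147 = 0.5151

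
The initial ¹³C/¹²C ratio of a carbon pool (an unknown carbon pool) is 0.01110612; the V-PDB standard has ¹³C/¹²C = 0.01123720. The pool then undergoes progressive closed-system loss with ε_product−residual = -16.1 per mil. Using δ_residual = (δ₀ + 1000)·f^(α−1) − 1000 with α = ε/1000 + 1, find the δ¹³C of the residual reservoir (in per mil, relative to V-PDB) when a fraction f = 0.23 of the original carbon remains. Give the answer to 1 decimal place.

δ₀ = (0.01110612/0.01123720 − 1)×1000 = (0.988335 − 1)×1000 = -11.665 per mil
α − 1 = ε/1000 = -0.0161
f^(α−1) = 0.23^(-0.0161) = 1.023944
δ_res = (-11.665 + 1000) × 1.023944 − 1000 = 1012.000 − 1000 = 12.00 per mil

12.0 per mil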